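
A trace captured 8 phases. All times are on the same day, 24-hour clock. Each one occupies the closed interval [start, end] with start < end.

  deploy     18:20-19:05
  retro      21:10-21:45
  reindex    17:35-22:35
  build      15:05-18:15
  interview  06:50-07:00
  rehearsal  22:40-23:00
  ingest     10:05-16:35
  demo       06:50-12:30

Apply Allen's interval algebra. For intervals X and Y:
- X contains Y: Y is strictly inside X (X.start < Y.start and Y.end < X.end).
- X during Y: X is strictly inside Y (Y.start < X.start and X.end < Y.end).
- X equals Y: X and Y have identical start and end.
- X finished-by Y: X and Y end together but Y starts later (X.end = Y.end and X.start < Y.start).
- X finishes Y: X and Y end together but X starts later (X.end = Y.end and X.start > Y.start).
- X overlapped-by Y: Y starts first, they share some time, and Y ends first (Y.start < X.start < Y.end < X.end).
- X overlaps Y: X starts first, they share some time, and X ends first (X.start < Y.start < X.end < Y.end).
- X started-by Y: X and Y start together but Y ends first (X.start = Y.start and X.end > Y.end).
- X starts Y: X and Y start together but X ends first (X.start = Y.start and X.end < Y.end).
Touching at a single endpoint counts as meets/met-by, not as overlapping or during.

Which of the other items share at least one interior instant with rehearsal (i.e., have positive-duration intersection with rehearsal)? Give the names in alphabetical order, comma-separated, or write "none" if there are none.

none

Target rehearsal = [22:40, 23:00].
build [15:05, 18:15] → before → no.
demo [06:50, 12:30] → before → no.
deploy [18:20, 19:05] → before → no.
ingest [10:05, 16:35] → before → no.
interview [06:50, 07:00] → before → no.
reindex [17:35, 22:35] → before → no.
retro [21:10, 21:45] → before → no.
Result: none.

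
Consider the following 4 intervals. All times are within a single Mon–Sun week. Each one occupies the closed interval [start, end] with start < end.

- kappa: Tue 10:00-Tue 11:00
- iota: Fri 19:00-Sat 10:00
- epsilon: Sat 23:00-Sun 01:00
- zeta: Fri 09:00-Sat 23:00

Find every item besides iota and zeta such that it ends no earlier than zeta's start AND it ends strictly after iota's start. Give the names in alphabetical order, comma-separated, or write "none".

Conditions: its end is no earlier than zeta's start (X.end >= Fri 09:00) AND its end is strictly after iota's start (X.end > Fri 19:00).
epsilon: end Sun 01:00 >= Fri 09:00? ✓; end Sun 01:00 > Fri 19:00? ✓ → yes.
kappa: end Tue 11:00 >= Fri 09:00? ✗; end Tue 11:00 > Fri 19:00? ✗ → no.
Result: epsilon.

epsilon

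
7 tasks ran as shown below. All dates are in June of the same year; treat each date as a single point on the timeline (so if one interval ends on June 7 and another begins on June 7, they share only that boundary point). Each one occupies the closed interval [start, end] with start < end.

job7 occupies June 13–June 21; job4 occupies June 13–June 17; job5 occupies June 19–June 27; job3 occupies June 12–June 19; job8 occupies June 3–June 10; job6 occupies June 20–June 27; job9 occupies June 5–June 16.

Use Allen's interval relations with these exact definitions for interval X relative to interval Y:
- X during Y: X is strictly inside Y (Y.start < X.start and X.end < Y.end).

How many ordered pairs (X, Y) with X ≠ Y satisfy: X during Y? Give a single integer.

Checking all 42 ordered pairs for relation 'during'; matching pairs in alphabetical order:
(job4, job3): job4 during job3 ✓
Count: 1.

1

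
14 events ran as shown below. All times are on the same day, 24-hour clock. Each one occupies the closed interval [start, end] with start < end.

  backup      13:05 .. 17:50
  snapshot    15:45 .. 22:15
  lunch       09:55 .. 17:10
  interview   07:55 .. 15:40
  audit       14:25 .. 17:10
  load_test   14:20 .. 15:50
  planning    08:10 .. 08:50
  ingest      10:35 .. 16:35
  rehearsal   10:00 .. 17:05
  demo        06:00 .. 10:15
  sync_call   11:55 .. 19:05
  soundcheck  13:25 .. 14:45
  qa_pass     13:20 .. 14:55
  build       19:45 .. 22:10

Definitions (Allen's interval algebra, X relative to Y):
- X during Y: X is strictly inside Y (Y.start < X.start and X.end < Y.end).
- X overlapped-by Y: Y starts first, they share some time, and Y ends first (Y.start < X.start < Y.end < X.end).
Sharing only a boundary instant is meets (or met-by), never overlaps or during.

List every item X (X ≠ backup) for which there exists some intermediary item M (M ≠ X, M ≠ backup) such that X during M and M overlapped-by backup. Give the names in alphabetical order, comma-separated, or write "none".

Target backup = [13:05, 17:50].
Intermediaries M with M overlapped-by backup: snapshot.
Via snapshot — items with X during snapshot: build.
Union: build.

build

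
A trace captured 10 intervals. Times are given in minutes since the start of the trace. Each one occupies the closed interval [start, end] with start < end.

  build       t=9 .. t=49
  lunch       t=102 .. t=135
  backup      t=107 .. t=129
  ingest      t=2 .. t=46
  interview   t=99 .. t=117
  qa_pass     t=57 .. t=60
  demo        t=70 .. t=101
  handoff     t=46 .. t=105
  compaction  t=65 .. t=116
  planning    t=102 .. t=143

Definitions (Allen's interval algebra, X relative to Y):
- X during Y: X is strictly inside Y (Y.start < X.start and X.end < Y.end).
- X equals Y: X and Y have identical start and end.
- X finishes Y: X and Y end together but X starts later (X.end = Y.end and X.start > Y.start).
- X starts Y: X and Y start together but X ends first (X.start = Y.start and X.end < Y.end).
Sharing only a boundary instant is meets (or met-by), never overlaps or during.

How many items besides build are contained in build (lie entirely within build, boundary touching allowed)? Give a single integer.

Target build = [t=9, t=49].
backup [t=107, t=129] → after → no.
compaction [t=65, t=116] → after → no.
demo [t=70, t=101] → after → no.
handoff [t=46, t=105] → overlapped-by → no.
ingest [t=2, t=46] → overlaps → no.
interview [t=99, t=117] → after → no.
lunch [t=102, t=135] → after → no.
planning [t=102, t=143] → after → no.
qa_pass [t=57, t=60] → after → no.
Total: 0.

0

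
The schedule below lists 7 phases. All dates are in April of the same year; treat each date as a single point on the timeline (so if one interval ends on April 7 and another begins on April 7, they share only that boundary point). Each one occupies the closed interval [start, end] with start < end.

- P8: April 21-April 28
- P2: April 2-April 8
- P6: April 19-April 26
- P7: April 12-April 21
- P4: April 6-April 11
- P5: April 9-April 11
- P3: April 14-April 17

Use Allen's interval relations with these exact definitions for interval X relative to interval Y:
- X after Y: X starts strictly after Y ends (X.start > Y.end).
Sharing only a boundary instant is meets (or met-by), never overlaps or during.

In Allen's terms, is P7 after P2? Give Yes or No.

P7 = [April 12, April 21], P2 = [April 2, April 8].
Actual relation of P7 to P2: after.
Asked whether 'after' holds → Yes.

Yes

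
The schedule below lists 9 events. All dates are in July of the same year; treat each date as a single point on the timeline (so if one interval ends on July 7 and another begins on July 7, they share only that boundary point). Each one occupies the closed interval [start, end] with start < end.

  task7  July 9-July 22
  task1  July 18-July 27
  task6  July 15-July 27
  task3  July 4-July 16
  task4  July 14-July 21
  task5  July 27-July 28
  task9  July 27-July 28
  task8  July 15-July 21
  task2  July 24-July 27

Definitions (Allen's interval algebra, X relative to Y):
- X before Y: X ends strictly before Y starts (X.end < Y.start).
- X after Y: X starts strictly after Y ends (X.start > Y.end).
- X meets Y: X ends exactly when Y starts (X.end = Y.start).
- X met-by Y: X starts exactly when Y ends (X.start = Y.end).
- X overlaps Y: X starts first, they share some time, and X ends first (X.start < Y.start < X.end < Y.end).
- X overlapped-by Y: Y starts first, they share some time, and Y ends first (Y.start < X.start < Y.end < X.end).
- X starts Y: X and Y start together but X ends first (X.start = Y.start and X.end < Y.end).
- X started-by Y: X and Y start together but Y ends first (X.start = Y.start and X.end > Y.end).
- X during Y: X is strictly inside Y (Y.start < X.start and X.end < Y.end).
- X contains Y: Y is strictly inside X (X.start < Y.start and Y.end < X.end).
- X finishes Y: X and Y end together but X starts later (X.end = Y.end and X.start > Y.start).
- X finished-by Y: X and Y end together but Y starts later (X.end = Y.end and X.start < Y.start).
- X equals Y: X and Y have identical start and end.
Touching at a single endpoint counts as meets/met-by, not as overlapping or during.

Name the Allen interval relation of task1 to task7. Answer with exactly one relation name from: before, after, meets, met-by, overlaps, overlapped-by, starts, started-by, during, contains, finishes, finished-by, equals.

overlapped-by

task1 = [July 18, July 27]; task7 = [July 9, July 22].
Compare endpoints: task1.start > task7.start, task1.start < task7.end, task1.end > task7.start, task1.end > task7.end.
That pattern is 'overlapped-by'.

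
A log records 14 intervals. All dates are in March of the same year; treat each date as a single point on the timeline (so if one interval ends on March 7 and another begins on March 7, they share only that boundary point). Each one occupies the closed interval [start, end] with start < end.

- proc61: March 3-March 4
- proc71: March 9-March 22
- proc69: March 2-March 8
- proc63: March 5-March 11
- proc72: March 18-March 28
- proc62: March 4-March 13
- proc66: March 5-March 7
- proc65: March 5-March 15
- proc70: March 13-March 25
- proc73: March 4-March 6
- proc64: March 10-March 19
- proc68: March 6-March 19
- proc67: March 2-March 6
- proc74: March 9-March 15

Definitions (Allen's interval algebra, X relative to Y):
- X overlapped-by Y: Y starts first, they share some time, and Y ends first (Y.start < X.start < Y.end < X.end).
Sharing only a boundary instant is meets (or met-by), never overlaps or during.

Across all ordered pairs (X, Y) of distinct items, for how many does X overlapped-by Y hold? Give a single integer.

Checking all 182 ordered pairs for relation 'overlapped-by'; matching pairs in alphabetical order:
(proc62, proc67): proc62 overlapped-by proc67 ✓
(proc62, proc69): proc62 overlapped-by proc69 ✓
(proc63, proc67): proc63 overlapped-by proc67 ✓
(proc63, proc69): proc63 overlapped-by proc69 ✓
(proc63, proc73): proc63 overlapped-by proc73 ✓
(proc64, proc62): proc64 overlapped-by proc62 ✓
(proc64, proc63): proc64 overlapped-by proc63 ✓
(proc64, proc65): proc64 overlapped-by proc65 ✓
(proc64, proc74): proc64 overlapped-by proc74 ✓
(proc65, proc62): proc65 overlapped-by proc62 ✓
(proc65, proc67): proc65 overlapped-by proc67 ✓
(proc65, proc69): proc65 overlapped-by proc69 ✓
(proc65, proc73): proc65 overlapped-by proc73 ✓
(proc66, proc67): proc66 overlapped-by proc67 ✓
(proc66, proc73): proc66 overlapped-by proc73 ✓
(proc68, proc62): proc68 overlapped-by proc62 ✓
(proc68, proc63): proc68 overlapped-by proc63 ✓
(proc68, proc65): proc68 overlapped-by proc65 ✓
(proc68, proc66): proc68 overlapped-by proc66 ✓
(proc68, proc69): proc68 overlapped-by proc69 ✓
(proc70, proc64): proc70 overlapped-by proc64 ✓
(proc70, proc65): proc70 overlapped-by proc65 ✓
(proc70, proc68): proc70 overlapped-by proc68 ✓
(proc70, proc71): proc70 overlapped-by proc71 ✓
... plus 11 further pairs not listed.
Count: 35.

35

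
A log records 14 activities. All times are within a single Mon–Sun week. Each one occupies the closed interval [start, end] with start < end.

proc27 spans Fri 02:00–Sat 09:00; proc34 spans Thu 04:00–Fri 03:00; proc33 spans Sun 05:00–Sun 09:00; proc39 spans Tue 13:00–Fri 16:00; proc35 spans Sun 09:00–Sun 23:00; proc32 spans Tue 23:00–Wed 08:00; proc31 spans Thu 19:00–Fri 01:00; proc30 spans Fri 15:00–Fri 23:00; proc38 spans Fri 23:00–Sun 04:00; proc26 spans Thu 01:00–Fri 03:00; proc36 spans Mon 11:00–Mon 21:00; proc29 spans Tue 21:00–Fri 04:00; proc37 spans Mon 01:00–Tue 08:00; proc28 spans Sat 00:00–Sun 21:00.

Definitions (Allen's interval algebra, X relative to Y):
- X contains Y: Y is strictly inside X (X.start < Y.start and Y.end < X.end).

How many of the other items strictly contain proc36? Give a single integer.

Target proc36 = [Mon 11:00, Mon 21:00].
proc26 [Thu 01:00, Fri 03:00] → after → no.
proc27 [Fri 02:00, Sat 09:00] → after → no.
proc28 [Sat 00:00, Sun 21:00] → after → no.
proc29 [Tue 21:00, Fri 04:00] → after → no.
proc30 [Fri 15:00, Fri 23:00] → after → no.
proc31 [Thu 19:00, Fri 01:00] → after → no.
proc32 [Tue 23:00, Wed 08:00] → after → no.
proc33 [Sun 05:00, Sun 09:00] → after → no.
proc34 [Thu 04:00, Fri 03:00] → after → no.
proc35 [Sun 09:00, Sun 23:00] → after → no.
proc37 [Mon 01:00, Tue 08:00] → contains → counts.
proc38 [Fri 23:00, Sun 04:00] → after → no.
proc39 [Tue 13:00, Fri 16:00] → after → no.
Total: 1.

1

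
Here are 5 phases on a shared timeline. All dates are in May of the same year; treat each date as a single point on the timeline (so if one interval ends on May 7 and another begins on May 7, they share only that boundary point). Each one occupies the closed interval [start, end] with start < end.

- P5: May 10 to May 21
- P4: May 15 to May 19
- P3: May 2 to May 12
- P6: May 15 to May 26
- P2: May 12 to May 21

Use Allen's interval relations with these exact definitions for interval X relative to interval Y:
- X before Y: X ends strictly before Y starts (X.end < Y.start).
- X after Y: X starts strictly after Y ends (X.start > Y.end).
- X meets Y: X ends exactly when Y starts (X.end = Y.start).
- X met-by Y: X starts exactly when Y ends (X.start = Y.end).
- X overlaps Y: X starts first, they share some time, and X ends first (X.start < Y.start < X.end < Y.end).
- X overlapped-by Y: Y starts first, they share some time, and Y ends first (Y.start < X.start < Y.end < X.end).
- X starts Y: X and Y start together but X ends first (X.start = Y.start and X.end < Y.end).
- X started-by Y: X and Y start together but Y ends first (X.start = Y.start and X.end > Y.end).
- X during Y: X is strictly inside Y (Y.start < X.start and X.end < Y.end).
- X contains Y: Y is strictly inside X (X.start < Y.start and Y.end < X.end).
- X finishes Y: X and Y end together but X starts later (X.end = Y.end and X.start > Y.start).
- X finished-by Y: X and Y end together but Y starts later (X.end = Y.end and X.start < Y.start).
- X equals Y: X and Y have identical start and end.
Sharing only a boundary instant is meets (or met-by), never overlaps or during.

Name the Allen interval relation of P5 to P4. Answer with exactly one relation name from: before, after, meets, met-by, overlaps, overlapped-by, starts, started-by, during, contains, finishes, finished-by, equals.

contains

P5 = [May 10, May 21]; P4 = [May 15, May 19].
Compare endpoints: P5.start < P4.start, P5.start < P4.end, P5.end > P4.start, P5.end > P4.end.
That pattern is 'contains'.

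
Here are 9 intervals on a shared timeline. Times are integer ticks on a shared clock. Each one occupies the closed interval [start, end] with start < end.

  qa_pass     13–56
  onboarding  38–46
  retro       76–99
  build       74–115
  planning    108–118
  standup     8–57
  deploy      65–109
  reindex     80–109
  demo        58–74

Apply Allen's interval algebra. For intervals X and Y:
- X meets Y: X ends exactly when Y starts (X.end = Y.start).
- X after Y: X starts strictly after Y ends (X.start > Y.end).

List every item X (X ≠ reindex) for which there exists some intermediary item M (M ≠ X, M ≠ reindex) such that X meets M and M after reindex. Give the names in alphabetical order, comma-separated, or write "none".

Target reindex = [80, 109].
Intermediaries M with M after reindex: none.
Union: none.

none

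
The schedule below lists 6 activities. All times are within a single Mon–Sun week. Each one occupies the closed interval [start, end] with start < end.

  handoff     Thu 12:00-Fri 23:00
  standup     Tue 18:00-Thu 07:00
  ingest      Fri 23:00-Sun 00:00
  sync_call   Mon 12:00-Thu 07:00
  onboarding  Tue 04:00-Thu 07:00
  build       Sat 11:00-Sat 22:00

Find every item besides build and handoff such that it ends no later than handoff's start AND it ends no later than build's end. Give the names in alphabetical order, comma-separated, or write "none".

Conditions: its end is no later than handoff's start (X.end <= Thu 12:00) AND its end is no later than build's end (X.end <= Sat 22:00).
ingest: end Sun 00:00 <= Thu 12:00? ✗; end Sun 00:00 <= Sat 22:00? ✗ → no.
onboarding: end Thu 07:00 <= Thu 12:00? ✓; end Thu 07:00 <= Sat 22:00? ✓ → yes.
standup: end Thu 07:00 <= Thu 12:00? ✓; end Thu 07:00 <= Sat 22:00? ✓ → yes.
sync_call: end Thu 07:00 <= Thu 12:00? ✓; end Thu 07:00 <= Sat 22:00? ✓ → yes.
Result: onboarding, standup, sync_call.

onboarding, standup, sync_call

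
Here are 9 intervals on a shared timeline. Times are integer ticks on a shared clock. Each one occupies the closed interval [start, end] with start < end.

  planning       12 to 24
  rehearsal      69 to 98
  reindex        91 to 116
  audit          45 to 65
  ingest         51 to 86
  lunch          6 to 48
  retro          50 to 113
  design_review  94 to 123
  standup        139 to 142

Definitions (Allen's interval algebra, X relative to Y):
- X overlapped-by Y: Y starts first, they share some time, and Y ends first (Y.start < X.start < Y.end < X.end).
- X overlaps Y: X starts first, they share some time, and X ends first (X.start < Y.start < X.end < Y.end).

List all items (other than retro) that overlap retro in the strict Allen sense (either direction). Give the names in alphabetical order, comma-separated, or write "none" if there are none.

audit, design_review, reindex

Target retro = [50, 113].
audit [45, 65] → overlaps → yes.
design_review [94, 123] → overlapped-by → yes.
ingest [51, 86] → during → no.
lunch [6, 48] → before → no.
planning [12, 24] → before → no.
rehearsal [69, 98] → during → no.
reindex [91, 116] → overlapped-by → yes.
standup [139, 142] → after → no.
Result: audit, design_review, reindex.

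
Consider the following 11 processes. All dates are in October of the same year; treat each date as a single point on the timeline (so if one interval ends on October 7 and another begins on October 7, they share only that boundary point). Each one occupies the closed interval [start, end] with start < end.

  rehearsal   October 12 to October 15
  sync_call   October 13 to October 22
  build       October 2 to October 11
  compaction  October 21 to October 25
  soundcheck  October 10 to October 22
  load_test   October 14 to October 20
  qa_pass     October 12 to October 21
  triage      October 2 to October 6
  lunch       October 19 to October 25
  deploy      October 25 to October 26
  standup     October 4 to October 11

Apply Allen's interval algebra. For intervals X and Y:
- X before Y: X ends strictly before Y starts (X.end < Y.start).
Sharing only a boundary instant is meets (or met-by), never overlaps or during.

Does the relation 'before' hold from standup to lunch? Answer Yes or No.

standup = [October 4, October 11], lunch = [October 19, October 25].
Actual relation of standup to lunch: before.
Asked whether 'before' holds → Yes.

Yes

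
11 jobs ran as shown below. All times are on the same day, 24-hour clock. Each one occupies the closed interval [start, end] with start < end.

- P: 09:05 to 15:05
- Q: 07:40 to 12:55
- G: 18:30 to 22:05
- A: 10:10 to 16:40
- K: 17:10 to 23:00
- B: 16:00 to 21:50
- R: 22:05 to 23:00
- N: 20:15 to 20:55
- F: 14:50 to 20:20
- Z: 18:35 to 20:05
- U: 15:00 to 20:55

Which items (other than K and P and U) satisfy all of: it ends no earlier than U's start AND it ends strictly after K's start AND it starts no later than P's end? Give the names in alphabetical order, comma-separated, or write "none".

F

Conditions: its end is no earlier than U's start (X.end >= 15:00) AND its end is strictly after K's start (X.end > 17:10) AND its start is no later than P's end (X.start <= 15:05).
A: end 16:40 >= 15:00? ✓; end 16:40 > 17:10? ✗; start 10:10 <= 15:05? ✓ → no.
B: end 21:50 >= 15:00? ✓; end 21:50 > 17:10? ✓; start 16:00 <= 15:05? ✗ → no.
F: end 20:20 >= 15:00? ✓; end 20:20 > 17:10? ✓; start 14:50 <= 15:05? ✓ → yes.
G: end 22:05 >= 15:00? ✓; end 22:05 > 17:10? ✓; start 18:30 <= 15:05? ✗ → no.
N: end 20:55 >= 15:00? ✓; end 20:55 > 17:10? ✓; start 20:15 <= 15:05? ✗ → no.
Q: end 12:55 >= 15:00? ✗; end 12:55 > 17:10? ✗; start 07:40 <= 15:05? ✓ → no.
R: end 23:00 >= 15:00? ✓; end 23:00 > 17:10? ✓; start 22:05 <= 15:05? ✗ → no.
Z: end 20:05 >= 15:00? ✓; end 20:05 > 17:10? ✓; start 18:35 <= 15:05? ✗ → no.
Result: F.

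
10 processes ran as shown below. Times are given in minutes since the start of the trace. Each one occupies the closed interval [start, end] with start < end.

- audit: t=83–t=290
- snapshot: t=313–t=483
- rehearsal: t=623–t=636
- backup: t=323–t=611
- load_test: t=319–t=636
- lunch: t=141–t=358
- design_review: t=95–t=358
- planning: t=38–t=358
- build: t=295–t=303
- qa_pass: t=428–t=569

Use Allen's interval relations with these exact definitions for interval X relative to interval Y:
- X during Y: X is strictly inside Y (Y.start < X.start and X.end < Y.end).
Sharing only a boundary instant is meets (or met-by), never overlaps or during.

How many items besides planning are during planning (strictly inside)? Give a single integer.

2

Target planning = [t=38, t=358].
audit [t=83, t=290] → during → counts.
backup [t=323, t=611] → overlapped-by → no.
build [t=295, t=303] → during → counts.
design_review [t=95, t=358] → finishes → no.
load_test [t=319, t=636] → overlapped-by → no.
lunch [t=141, t=358] → finishes → no.
qa_pass [t=428, t=569] → after → no.
rehearsal [t=623, t=636] → after → no.
snapshot [t=313, t=483] → overlapped-by → no.
Total: 2.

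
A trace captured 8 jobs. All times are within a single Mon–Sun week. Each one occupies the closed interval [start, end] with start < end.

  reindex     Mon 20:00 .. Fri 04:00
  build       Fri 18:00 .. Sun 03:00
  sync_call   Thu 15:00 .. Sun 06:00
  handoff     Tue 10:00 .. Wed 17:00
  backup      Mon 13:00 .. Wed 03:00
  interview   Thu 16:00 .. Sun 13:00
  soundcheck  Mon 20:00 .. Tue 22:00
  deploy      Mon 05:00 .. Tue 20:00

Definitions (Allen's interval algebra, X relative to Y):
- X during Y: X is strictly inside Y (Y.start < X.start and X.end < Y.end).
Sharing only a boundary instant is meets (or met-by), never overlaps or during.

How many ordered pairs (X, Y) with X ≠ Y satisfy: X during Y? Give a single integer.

4

Checking all 56 ordered pairs for relation 'during'; matching pairs in alphabetical order:
(build, interview): build during interview ✓
(build, sync_call): build during sync_call ✓
(handoff, reindex): handoff during reindex ✓
(soundcheck, backup): soundcheck during backup ✓
Count: 4.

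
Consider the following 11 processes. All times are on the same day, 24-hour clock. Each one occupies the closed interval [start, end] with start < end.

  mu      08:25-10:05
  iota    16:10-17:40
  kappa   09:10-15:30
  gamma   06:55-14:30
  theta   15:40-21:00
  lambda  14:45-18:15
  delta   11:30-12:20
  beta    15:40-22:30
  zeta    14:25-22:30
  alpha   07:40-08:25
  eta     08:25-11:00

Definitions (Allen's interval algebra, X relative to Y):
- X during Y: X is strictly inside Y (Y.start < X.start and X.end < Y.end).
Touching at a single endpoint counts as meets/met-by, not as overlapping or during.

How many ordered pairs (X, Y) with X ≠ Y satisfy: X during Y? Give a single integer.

11

Checking all 110 ordered pairs for relation 'during'; matching pairs in alphabetical order:
(alpha, gamma): alpha during gamma ✓
(delta, gamma): delta during gamma ✓
(delta, kappa): delta during kappa ✓
(eta, gamma): eta during gamma ✓
(iota, beta): iota during beta ✓
(iota, lambda): iota during lambda ✓
(iota, theta): iota during theta ✓
(iota, zeta): iota during zeta ✓
(lambda, zeta): lambda during zeta ✓
(mu, gamma): mu during gamma ✓
(theta, zeta): theta during zeta ✓
Count: 11.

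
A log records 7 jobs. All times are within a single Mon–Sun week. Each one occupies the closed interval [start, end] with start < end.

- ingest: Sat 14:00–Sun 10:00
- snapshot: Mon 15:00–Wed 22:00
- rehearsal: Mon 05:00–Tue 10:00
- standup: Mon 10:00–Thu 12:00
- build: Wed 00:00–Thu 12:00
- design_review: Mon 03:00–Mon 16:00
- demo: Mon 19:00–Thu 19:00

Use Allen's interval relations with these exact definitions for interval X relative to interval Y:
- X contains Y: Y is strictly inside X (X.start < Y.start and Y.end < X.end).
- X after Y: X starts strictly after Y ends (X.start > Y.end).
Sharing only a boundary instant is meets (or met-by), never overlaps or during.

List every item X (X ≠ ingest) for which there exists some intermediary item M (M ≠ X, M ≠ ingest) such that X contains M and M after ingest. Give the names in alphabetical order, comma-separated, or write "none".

none

Target ingest = [Sat 14:00, Sun 10:00].
Intermediaries M with M after ingest: none.
Union: none.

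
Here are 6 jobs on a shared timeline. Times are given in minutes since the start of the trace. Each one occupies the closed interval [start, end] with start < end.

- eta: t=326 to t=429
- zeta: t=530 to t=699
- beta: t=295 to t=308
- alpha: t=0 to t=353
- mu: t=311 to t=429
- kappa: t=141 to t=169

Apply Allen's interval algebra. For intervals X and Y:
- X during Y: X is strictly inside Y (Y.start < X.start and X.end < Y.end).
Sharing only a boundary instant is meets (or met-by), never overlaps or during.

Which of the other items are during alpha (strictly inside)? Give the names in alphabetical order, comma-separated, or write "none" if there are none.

beta, kappa

Target alpha = [t=0, t=353].
beta [t=295, t=308] → during → yes.
eta [t=326, t=429] → overlapped-by → no.
kappa [t=141, t=169] → during → yes.
mu [t=311, t=429] → overlapped-by → no.
zeta [t=530, t=699] → after → no.
Result: beta, kappa.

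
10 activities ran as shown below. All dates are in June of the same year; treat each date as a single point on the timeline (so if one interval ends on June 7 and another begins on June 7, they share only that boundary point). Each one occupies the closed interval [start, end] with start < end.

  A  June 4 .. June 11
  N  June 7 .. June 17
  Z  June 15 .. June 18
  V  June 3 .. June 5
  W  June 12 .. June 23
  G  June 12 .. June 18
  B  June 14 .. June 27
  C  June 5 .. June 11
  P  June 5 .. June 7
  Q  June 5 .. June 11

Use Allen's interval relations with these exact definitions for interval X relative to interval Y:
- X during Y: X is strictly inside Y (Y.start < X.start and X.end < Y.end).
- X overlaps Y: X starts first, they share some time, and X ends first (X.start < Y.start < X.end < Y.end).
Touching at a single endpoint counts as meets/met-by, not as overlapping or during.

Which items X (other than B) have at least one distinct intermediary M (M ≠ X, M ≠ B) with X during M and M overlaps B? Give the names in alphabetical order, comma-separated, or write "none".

Target B = [June 14, June 27].
Intermediaries M with M overlaps B: G, N, W.
Via G — items with X during G: none.
Via N — items with X during N: none.
Via W — items with X during W: Z.
Union: Z.

Z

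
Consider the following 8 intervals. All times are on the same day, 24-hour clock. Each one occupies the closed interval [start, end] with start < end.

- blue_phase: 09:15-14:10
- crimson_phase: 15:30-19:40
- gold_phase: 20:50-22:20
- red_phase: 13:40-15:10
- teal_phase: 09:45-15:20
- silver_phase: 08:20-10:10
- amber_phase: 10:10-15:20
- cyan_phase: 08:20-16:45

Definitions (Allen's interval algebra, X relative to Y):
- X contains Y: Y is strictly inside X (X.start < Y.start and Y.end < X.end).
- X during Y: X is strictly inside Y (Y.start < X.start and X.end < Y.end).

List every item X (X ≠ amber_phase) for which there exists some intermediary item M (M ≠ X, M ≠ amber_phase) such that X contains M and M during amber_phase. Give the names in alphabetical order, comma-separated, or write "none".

Target amber_phase = [10:10, 15:20].
Intermediaries M with M during amber_phase: red_phase.
Via red_phase — items with X contains red_phase: cyan_phase, teal_phase.
Union: cyan_phase, teal_phase.

cyan_phase, teal_phase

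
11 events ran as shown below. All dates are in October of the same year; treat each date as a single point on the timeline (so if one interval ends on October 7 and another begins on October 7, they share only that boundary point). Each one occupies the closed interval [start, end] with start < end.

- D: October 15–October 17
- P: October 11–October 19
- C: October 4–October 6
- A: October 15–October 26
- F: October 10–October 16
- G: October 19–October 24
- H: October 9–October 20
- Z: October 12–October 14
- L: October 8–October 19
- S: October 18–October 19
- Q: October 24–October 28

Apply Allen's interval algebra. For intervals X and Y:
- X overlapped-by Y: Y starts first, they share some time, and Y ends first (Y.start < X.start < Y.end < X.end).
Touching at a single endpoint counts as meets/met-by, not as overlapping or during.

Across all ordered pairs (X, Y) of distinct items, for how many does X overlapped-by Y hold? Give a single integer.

Checking all 110 ordered pairs for relation 'overlapped-by'; matching pairs in alphabetical order:
(A, F): A overlapped-by F ✓
(A, H): A overlapped-by H ✓
(A, L): A overlapped-by L ✓
(A, P): A overlapped-by P ✓
(D, F): D overlapped-by F ✓
(G, H): G overlapped-by H ✓
(H, L): H overlapped-by L ✓
(P, F): P overlapped-by F ✓
(Q, A): Q overlapped-by A ✓
Count: 9.

9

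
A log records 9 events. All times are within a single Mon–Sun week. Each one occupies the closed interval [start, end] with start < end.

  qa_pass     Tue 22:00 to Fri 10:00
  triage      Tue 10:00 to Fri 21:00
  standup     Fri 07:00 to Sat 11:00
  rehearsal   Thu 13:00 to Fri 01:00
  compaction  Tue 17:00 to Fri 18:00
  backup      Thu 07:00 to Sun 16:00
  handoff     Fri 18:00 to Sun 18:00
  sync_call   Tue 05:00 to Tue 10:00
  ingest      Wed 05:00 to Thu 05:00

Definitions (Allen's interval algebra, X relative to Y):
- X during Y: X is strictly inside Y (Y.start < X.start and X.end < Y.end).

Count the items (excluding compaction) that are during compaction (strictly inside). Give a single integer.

Target compaction = [Tue 17:00, Fri 18:00].
backup [Thu 07:00, Sun 16:00] → overlapped-by → no.
handoff [Fri 18:00, Sun 18:00] → met-by → no.
ingest [Wed 05:00, Thu 05:00] → during → counts.
qa_pass [Tue 22:00, Fri 10:00] → during → counts.
rehearsal [Thu 13:00, Fri 01:00] → during → counts.
standup [Fri 07:00, Sat 11:00] → overlapped-by → no.
sync_call [Tue 05:00, Tue 10:00] → before → no.
triage [Tue 10:00, Fri 21:00] → contains → no.
Total: 3.

3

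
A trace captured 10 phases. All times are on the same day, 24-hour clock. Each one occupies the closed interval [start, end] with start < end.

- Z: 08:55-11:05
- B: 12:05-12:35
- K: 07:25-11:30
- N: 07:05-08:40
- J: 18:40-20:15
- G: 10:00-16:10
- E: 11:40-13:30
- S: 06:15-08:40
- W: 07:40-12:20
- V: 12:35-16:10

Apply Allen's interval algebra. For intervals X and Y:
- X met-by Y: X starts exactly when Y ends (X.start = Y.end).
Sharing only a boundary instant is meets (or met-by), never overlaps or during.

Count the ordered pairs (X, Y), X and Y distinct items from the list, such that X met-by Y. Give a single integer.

Checking all 90 ordered pairs for relation 'met-by'; matching pairs in alphabetical order:
(V, B): V met-by B ✓
Count: 1.

1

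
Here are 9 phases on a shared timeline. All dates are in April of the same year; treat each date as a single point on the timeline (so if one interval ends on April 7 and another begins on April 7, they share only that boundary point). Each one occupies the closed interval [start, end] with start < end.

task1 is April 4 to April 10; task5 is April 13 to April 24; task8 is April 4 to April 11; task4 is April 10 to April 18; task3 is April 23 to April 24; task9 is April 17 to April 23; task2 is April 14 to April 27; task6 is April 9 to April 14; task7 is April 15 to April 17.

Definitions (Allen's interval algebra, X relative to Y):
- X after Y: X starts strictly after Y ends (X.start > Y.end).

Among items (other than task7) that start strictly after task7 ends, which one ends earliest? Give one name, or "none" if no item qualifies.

Target task7 = [April 15, April 17].
task1 [April 4, April 10] → before → excluded.
task2 [April 14, April 27] → contains → excluded.
task3 [April 23, April 24] → after → candidate.
task4 [April 10, April 18] → contains → excluded.
task5 [April 13, April 24] → contains → excluded.
task6 [April 9, April 14] → before → excluded.
task8 [April 4, April 11] → before → excluded.
task9 [April 17, April 23] → met-by → excluded.
Among candidates, earliest end is April 24 → task3.

task3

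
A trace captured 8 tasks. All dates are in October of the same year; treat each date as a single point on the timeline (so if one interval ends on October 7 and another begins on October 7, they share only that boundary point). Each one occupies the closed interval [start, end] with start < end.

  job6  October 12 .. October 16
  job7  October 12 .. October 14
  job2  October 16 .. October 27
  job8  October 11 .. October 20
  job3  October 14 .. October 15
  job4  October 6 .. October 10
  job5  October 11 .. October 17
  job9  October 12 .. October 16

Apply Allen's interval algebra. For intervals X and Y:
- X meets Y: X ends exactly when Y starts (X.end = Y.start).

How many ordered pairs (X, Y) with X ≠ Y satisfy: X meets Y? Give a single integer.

3

Checking all 56 ordered pairs for relation 'meets'; matching pairs in alphabetical order:
(job6, job2): job6 meets job2 ✓
(job7, job3): job7 meets job3 ✓
(job9, job2): job9 meets job2 ✓
Count: 3.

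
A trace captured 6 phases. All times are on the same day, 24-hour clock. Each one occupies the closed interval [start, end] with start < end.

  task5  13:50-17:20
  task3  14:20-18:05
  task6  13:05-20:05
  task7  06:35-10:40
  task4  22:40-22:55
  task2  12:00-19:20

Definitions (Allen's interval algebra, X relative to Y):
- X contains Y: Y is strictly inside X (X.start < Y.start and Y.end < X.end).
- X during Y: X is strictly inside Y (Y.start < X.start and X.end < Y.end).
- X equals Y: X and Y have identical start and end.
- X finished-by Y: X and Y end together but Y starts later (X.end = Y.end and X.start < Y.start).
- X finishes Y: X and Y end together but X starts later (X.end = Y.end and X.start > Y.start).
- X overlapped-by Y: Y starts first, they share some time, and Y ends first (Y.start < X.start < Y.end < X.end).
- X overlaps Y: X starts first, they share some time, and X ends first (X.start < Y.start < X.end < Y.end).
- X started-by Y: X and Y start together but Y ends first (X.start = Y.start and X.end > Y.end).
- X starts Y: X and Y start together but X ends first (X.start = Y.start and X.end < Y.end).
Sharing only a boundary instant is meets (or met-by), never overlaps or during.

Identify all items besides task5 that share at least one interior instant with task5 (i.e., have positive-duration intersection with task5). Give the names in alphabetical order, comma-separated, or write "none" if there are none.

Target task5 = [13:50, 17:20].
task2 [12:00, 19:20] → contains → yes.
task3 [14:20, 18:05] → overlapped-by → yes.
task4 [22:40, 22:55] → after → no.
task6 [13:05, 20:05] → contains → yes.
task7 [06:35, 10:40] → before → no.
Result: task2, task3, task6.

task2, task3, task6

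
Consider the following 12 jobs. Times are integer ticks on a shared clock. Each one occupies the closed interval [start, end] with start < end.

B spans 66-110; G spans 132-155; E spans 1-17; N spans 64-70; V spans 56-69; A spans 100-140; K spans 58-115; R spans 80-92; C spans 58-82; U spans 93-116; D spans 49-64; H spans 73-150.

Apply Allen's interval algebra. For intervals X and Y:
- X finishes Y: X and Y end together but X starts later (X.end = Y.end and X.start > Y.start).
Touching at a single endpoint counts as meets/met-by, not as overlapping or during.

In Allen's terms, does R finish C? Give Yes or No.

No

R = [80, 92], C = [58, 82].
Actual relation of R to C: overlapped-by.
Asked whether 'finishes' holds → No.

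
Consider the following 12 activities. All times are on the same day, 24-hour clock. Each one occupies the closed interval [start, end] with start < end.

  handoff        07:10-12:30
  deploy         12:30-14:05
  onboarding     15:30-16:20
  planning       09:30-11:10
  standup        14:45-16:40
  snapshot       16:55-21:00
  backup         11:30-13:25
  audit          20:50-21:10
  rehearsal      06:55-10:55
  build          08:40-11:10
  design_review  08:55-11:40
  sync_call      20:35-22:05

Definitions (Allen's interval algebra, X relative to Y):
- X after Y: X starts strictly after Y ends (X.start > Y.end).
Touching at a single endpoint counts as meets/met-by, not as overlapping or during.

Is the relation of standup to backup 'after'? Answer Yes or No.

Yes

standup = [14:45, 16:40], backup = [11:30, 13:25].
Actual relation of standup to backup: after.
Asked whether 'after' holds → Yes.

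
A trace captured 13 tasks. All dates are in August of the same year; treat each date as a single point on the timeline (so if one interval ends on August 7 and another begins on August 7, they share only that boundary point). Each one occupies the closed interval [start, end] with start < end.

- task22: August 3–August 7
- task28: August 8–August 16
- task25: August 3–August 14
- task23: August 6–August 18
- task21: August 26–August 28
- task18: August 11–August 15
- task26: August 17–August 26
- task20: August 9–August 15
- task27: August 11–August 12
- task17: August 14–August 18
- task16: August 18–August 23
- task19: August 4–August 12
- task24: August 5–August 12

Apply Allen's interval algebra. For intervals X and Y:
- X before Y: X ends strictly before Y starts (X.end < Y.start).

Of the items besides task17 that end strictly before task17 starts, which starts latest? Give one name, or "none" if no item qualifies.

task27

Target task17 = [August 14, August 18].
task16 [August 18, August 23] → met-by → excluded.
task18 [August 11, August 15] → overlaps → excluded.
task19 [August 4, August 12] → before → candidate.
task20 [August 9, August 15] → overlaps → excluded.
task21 [August 26, August 28] → after → excluded.
task22 [August 3, August 7] → before → candidate.
task23 [August 6, August 18] → finished-by → excluded.
task24 [August 5, August 12] → before → candidate.
task25 [August 3, August 14] → meets → excluded.
task26 [August 17, August 26] → overlapped-by → excluded.
task27 [August 11, August 12] → before → candidate.
task28 [August 8, August 16] → overlaps → excluded.
Among candidates, latest start is August 11 → task27.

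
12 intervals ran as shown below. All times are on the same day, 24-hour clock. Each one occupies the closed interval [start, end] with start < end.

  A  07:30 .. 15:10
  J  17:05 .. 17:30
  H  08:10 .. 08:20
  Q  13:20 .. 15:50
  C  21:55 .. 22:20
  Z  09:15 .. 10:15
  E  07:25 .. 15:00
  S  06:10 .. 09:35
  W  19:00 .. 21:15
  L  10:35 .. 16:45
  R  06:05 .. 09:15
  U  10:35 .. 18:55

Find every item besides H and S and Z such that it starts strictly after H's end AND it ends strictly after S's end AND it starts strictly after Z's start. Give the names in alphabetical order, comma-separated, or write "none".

C, J, L, Q, U, W

Conditions: its start is strictly after H's end (X.start > 08:20) AND its end is strictly after S's end (X.end > 09:35) AND its start is strictly after Z's start (X.start > 09:15).
A: start 07:30 > 08:20? ✗; end 15:10 > 09:35? ✓; start 07:30 > 09:15? ✗ → no.
C: start 21:55 > 08:20? ✓; end 22:20 > 09:35? ✓; start 21:55 > 09:15? ✓ → yes.
E: start 07:25 > 08:20? ✗; end 15:00 > 09:35? ✓; start 07:25 > 09:15? ✗ → no.
J: start 17:05 > 08:20? ✓; end 17:30 > 09:35? ✓; start 17:05 > 09:15? ✓ → yes.
L: start 10:35 > 08:20? ✓; end 16:45 > 09:35? ✓; start 10:35 > 09:15? ✓ → yes.
Q: start 13:20 > 08:20? ✓; end 15:50 > 09:35? ✓; start 13:20 > 09:15? ✓ → yes.
R: start 06:05 > 08:20? ✗; end 09:15 > 09:35? ✗; start 06:05 > 09:15? ✗ → no.
U: start 10:35 > 08:20? ✓; end 18:55 > 09:35? ✓; start 10:35 > 09:15? ✓ → yes.
W: start 19:00 > 08:20? ✓; end 21:15 > 09:35? ✓; start 19:00 > 09:15? ✓ → yes.
Result: C, J, L, Q, U, W.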